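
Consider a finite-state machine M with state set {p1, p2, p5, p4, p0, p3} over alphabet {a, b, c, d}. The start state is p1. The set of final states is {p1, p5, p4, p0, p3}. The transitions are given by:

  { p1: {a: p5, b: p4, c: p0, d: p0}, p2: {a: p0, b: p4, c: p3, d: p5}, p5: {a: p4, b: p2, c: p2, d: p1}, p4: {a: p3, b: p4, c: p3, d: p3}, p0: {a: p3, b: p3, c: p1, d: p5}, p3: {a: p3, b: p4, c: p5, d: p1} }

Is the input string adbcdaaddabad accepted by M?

start at p1
read 'a': p1 → p5
read 'd': p5 → p1
read 'b': p1 → p4
read 'c': p4 → p3
read 'd': p3 → p1
read 'a': p1 → p5
read 'a': p5 → p4
read 'd': p4 → p3
read 'd': p3 → p1
read 'a': p1 → p5
read 'b': p5 → p2
read 'a': p2 → p0
read 'd': p0 → p5
End state p5 is accepting.

Yes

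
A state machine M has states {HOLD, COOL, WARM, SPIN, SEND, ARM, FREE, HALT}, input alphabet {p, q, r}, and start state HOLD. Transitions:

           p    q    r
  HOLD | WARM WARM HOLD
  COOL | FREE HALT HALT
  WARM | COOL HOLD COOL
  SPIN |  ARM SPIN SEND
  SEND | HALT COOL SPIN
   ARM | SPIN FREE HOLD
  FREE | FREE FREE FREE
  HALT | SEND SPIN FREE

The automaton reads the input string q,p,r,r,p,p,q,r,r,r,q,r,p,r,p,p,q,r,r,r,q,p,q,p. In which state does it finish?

FREE

HOLD → WARM → COOL → HALT → FREE → FREE → FREE → FREE → FREE → FREE → FREE → FREE → FREE → FREE → FREE → FREE → FREE → FREE → FREE → FREE → FREE → FREE → FREE → FREE → FREE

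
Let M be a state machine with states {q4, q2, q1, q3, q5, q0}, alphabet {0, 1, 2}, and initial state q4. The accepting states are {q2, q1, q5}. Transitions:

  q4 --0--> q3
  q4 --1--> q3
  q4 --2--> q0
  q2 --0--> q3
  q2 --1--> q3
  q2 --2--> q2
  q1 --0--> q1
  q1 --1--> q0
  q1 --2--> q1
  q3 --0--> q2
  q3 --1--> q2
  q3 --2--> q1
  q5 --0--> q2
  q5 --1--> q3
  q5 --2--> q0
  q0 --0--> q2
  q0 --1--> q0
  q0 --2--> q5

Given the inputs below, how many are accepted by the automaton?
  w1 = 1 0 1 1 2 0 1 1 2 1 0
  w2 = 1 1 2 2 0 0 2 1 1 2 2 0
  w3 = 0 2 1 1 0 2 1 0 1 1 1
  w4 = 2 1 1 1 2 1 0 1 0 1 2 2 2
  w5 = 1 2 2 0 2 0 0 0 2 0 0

3

w1: Trace: q4 -1-> q3 -0-> q2 -1-> q3 -1-> q2 -2-> q2 -0-> q3 -1-> q2 -1-> q3 -2-> q1 -1-> q0 -0-> q2  → end q2, accepted
w2: Trace: q4 -1-> q3 -1-> q2 -2-> q2 -2-> q2 -0-> q3 -0-> q2 -2-> q2 -1-> q3 -1-> q2 -2-> q2 -2-> q2 -0-> q3  → end q3, rejected
w3: Trace: q4 -0-> q3 -2-> q1 -1-> q0 -1-> q0 -0-> q2 -2-> q2 -1-> q3 -0-> q2 -1-> q3 -1-> q2 -1-> q3  → end q3, rejected
w4: Trace: q4 -2-> q0 -1-> q0 -1-> q0 -1-> q0 -2-> q5 -1-> q3 -0-> q2 -1-> q3 -0-> q2 -1-> q3 -2-> q1 -2-> q1 -2-> q1  → end q1, accepted
w5: Trace: q4 -1-> q3 -2-> q1 -2-> q1 -0-> q1 -2-> q1 -0-> q1 -0-> q1 -0-> q1 -2-> q1 -0-> q1 -0-> q1  → end q1, accepted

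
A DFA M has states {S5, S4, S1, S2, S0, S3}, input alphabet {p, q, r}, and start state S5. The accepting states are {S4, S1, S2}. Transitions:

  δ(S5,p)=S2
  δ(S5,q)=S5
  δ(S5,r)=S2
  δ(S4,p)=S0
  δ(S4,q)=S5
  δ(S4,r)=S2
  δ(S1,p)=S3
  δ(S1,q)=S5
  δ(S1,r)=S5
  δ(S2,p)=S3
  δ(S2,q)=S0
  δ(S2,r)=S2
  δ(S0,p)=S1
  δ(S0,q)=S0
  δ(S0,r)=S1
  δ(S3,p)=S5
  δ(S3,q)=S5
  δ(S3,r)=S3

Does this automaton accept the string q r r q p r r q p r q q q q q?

No

start at S5
read 'q': S5 → S5
read 'r': S5 → S2
read 'r': S2 → S2
read 'q': S2 → S0
read 'p': S0 → S1
read 'r': S1 → S5
read 'r': S5 → S2
read 'q': S2 → S0
read 'p': S0 → S1
read 'r': S1 → S5
read 'q': S5 → S5
read 'q': S5 → S5
read 'q': S5 → S5
read 'q': S5 → S5
read 'q': S5 → S5
End state S5 is not accepting.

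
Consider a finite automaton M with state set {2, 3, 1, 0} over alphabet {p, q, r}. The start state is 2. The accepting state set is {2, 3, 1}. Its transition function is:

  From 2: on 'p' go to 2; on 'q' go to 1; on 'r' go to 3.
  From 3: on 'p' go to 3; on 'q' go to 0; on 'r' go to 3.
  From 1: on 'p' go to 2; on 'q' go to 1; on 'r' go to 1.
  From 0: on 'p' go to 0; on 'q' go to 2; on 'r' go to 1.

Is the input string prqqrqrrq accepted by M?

Yes

start at 2
read 'p': 2 → 2
read 'r': 2 → 3
read 'q': 3 → 0
read 'q': 0 → 2
read 'r': 2 → 3
read 'q': 3 → 0
read 'r': 0 → 1
read 'r': 1 → 1
read 'q': 1 → 1
End state 1 is accepting.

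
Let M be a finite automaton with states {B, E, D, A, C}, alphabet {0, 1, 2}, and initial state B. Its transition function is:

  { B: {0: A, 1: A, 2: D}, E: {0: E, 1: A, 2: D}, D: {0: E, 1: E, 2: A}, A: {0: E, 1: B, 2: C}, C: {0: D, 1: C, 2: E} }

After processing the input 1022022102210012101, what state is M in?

B → A → E → D → A → E → D → A → B → A → C → E → A → E → E → A → C → C → D → E

E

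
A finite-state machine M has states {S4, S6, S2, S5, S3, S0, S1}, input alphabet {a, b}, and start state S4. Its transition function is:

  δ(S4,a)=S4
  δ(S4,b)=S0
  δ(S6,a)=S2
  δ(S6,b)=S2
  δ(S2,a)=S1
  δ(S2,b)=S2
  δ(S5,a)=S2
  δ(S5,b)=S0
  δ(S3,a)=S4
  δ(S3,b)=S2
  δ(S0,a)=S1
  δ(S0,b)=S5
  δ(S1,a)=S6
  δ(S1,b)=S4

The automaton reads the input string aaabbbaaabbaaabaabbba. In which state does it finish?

start at S4
read 'a': S4 → S4
read 'a': S4 → S4
read 'a': S4 → S4
read 'b': S4 → S0
read 'b': S0 → S5
read 'b': S5 → S0
read 'a': S0 → S1
read 'a': S1 → S6
read 'a': S6 → S2
read 'b': S2 → S2
read 'b': S2 → S2
read 'a': S2 → S1
read 'a': S1 → S6
read 'a': S6 → S2
read 'b': S2 → S2
read 'a': S2 → S1
read 'a': S1 → S6
read 'b': S6 → S2
read 'b': S2 → S2
read 'b': S2 → S2
read 'a': S2 → S1

S1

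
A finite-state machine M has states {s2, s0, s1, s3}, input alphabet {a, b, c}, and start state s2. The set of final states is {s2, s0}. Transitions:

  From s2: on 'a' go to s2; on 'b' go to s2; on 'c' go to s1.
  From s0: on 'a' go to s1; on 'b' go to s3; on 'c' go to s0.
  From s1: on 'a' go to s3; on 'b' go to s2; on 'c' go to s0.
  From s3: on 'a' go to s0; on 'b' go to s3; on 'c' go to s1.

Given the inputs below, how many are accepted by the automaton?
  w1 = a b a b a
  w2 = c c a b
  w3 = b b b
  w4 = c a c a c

3

w1:
  start at s2
  read 'a': s2 → s2
  read 'b': s2 → s2
  read 'a': s2 → s2
  read 'b': s2 → s2
  read 'a': s2 → s2
  end s2, accepted
w2:
  start at s2
  read 'c': s2 → s1
  read 'c': s1 → s0
  read 'a': s0 → s1
  read 'b': s1 → s2
  end s2, accepted
w3:
  start at s2
  read 'b': s2 → s2
  read 'b': s2 → s2
  read 'b': s2 → s2
  end s2, accepted
w4:
  start at s2
  read 'c': s2 → s1
  read 'a': s1 → s3
  read 'c': s3 → s1
  read 'a': s1 → s3
  read 'c': s3 → s1
  end s1, rejected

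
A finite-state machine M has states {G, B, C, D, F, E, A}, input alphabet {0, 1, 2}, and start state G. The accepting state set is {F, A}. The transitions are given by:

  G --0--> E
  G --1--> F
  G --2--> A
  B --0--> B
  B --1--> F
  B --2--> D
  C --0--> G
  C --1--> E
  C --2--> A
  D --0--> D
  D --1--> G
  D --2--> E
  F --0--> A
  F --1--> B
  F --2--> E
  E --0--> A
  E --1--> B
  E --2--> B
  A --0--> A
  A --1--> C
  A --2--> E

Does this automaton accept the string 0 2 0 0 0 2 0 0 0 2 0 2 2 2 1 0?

G → E → B → B → B → B → D → D → D → D → E → A → E → B → D → G → E
End state E is not accepting.

No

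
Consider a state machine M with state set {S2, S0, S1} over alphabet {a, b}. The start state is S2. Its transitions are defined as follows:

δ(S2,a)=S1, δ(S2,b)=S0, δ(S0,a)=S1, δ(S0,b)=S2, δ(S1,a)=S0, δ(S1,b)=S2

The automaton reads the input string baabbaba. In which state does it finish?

start at S2
read 'b': S2 → S0
read 'a': S0 → S1
read 'a': S1 → S0
read 'b': S0 → S2
read 'b': S2 → S0
read 'a': S0 → S1
read 'b': S1 → S2
read 'a': S2 → S1

S1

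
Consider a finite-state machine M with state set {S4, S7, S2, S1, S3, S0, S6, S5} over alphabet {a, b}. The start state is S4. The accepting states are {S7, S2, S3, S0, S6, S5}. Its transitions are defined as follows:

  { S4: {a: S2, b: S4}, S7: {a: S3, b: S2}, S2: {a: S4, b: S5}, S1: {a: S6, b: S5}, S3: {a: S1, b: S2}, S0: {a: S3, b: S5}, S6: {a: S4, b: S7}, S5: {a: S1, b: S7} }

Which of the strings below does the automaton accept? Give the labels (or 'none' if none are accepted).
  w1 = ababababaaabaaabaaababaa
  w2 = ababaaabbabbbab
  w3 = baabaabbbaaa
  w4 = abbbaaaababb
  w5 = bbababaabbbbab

w1: S4 → S2 → S5 → S1 → S5 → S1 → S5 → S1 → S5 → S1 → S6 → S4 → S4 → S2 → S4 → S2 → S5 → S1 → S6 → S4 → S4 → S2 → S5 → S1 → S6  → end S6, accepted
w2: S4 → S2 → S5 → S1 → S5 → S1 → S6 → S4 → S4 → S4 → S2 → S5 → S7 → S2 → S4 → S4  → end S4, rejected
w3: S4 → S4 → S2 → S4 → S4 → S2 → S4 → S4 → S4 → S4 → S2 → S4 → S2  → end S2, accepted
w4: S4 → S2 → S5 → S7 → S2 → S4 → S2 → S4 → S2 → S5 → S1 → S5 → S7  → end S7, accepted
w5: S4 → S4 → S4 → S2 → S5 → S1 → S5 → S1 → S6 → S7 → S2 → S5 → S7 → S3 → S2  → end S2, accepted

w1, w3, w4, w5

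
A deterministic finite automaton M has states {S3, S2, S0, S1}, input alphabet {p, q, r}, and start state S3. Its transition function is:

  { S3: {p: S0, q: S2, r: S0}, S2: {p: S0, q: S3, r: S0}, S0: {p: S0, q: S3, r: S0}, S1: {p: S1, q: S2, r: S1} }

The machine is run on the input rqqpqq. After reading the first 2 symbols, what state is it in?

S3

start at S3
read 'r': S3 → S0
read 'q': S0 → S3
After 2 symbols: S3.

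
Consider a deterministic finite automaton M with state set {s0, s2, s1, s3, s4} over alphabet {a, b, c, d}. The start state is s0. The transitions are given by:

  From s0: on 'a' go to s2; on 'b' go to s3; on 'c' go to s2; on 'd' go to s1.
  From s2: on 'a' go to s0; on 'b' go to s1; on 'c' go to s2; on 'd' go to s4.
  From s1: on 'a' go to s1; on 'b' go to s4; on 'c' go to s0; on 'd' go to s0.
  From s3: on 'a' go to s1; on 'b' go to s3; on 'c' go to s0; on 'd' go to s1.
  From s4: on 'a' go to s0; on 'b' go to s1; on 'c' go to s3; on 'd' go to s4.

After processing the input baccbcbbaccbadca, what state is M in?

Trace: s0 -b-> s3 -a-> s1 -c-> s0 -c-> s2 -b-> s1 -c-> s0 -b-> s3 -b-> s3 -a-> s1 -c-> s0 -c-> s2 -b-> s1 -a-> s1 -d-> s0 -c-> s2 -a-> s0

s0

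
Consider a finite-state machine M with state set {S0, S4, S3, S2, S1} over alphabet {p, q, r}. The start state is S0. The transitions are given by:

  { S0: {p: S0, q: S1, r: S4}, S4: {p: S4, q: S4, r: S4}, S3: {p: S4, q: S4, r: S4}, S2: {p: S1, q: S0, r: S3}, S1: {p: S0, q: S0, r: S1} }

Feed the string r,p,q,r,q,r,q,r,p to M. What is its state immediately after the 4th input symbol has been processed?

S4

Trace: S0 -r-> S4 -p-> S4 -q-> S4 -r-> S4
After 4 symbols: S4.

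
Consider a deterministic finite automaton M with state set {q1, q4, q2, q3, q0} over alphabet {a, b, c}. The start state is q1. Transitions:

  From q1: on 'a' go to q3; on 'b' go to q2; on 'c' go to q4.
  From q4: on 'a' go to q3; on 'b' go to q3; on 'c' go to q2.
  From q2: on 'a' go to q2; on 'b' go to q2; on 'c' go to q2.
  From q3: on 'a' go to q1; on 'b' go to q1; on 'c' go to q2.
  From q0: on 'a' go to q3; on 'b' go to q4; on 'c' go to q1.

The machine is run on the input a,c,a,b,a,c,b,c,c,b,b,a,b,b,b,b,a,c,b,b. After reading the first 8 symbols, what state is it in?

start at q1
read 'a': q1 → q3
read 'c': q3 → q2
read 'a': q2 → q2
read 'b': q2 → q2
read 'a': q2 → q2
read 'c': q2 → q2
read 'b': q2 → q2
read 'c': q2 → q2
After 8 symbols: q2.

q2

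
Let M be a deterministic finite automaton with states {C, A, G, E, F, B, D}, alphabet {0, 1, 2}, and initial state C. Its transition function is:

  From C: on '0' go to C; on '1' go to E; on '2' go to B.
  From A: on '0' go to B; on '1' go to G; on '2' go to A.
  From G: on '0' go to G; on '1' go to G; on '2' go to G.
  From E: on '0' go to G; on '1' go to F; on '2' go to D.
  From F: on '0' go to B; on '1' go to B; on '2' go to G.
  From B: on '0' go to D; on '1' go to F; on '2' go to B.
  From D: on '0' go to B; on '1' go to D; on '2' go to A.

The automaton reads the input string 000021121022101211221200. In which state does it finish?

G

start at C
read '0': C → C
read '0': C → C
read '0': C → C
read '0': C → C
read '2': C → B
read '1': B → F
read '1': F → B
read '2': B → B
read '1': B → F
read '0': F → B
read '2': B → B
read '2': B → B
read '1': B → F
read '0': F → B
read '1': B → F
read '2': F → G
read '1': G → G
read '1': G → G
read '2': G → G
read '2': G → G
read '1': G → G
read '2': G → G
read '0': G → G
read '0': G → G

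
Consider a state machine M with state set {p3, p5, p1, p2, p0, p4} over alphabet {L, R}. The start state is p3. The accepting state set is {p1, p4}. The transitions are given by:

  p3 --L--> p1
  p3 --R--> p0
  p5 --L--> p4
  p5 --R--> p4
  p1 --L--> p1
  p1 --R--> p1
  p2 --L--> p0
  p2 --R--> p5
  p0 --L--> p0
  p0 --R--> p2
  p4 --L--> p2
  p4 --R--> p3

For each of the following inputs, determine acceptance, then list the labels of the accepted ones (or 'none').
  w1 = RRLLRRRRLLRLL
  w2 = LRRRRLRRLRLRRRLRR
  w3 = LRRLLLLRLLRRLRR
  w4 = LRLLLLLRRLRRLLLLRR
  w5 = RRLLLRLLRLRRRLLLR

w1, w2, w3, w4

w1: Trace: p3 -R-> p0 -R-> p2 -L-> p0 -L-> p0 -R-> p2 -R-> p5 -R-> p4 -R-> p3 -L-> p1 -L-> p1 -R-> p1 -L-> p1 -L-> p1  → end p1, accepted
w2: Trace: p3 -L-> p1 -R-> p1 -R-> p1 -R-> p1 -R-> p1 -L-> p1 -R-> p1 -R-> p1 -L-> p1 -R-> p1 -L-> p1 -R-> p1 -R-> p1 -R-> p1 -L-> p1 -R-> p1 -R-> p1  → end p1, accepted
w3: Trace: p3 -L-> p1 -R-> p1 -R-> p1 -L-> p1 -L-> p1 -L-> p1 -L-> p1 -R-> p1 -L-> p1 -L-> p1 -R-> p1 -R-> p1 -L-> p1 -R-> p1 -R-> p1  → end p1, accepted
w4: Trace: p3 -L-> p1 -R-> p1 -L-> p1 -L-> p1 -L-> p1 -L-> p1 -L-> p1 -R-> p1 -R-> p1 -L-> p1 -R-> p1 -R-> p1 -L-> p1 -L-> p1 -L-> p1 -L-> p1 -R-> p1 -R-> p1  → end p1, accepted
w5: Trace: p3 -R-> p0 -R-> p2 -L-> p0 -L-> p0 -L-> p0 -R-> p2 -L-> p0 -L-> p0 -R-> p2 -L-> p0 -R-> p2 -R-> p5 -R-> p4 -L-> p2 -L-> p0 -L-> p0 -R-> p2  → end p2, rejected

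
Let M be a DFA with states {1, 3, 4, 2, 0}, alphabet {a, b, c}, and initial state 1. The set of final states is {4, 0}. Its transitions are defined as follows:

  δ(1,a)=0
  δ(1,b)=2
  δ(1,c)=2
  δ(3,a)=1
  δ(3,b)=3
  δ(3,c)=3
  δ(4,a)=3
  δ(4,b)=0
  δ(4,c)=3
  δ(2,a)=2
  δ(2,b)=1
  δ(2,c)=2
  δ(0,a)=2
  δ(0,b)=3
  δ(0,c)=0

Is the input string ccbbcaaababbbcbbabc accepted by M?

No

1 → 2 → 2 → 1 → 2 → 2 → 2 → 2 → 2 → 1 → 0 → 3 → 3 → 3 → 3 → 3 → 3 → 1 → 2 → 2
End state 2 is not accepting.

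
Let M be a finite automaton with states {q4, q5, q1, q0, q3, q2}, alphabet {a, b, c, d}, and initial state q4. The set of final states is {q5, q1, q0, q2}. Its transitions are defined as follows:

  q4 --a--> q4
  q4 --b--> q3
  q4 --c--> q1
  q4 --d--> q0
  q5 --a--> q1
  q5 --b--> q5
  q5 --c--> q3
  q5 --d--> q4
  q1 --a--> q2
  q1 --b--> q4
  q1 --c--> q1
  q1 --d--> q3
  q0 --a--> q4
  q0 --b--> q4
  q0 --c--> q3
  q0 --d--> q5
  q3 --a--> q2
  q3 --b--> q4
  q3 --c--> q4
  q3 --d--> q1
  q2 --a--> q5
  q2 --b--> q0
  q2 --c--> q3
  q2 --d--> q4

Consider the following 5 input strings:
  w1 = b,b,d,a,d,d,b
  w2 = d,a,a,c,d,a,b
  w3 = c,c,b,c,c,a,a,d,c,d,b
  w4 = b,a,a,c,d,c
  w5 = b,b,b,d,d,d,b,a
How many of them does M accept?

3

w1: q4 → q3 → q4 → q0 → q4 → q0 → q5 → q5  → end q5, accepted
w2: q4 → q0 → q4 → q4 → q1 → q3 → q2 → q0  → end q0, accepted
w3: q4 → q1 → q1 → q4 → q1 → q1 → q2 → q5 → q4 → q1 → q3 → q4  → end q4, rejected
w4: q4 → q3 → q2 → q5 → q3 → q1 → q1  → end q1, accepted
w5: q4 → q3 → q4 → q3 → q1 → q3 → q1 → q4 → q4  → end q4, rejected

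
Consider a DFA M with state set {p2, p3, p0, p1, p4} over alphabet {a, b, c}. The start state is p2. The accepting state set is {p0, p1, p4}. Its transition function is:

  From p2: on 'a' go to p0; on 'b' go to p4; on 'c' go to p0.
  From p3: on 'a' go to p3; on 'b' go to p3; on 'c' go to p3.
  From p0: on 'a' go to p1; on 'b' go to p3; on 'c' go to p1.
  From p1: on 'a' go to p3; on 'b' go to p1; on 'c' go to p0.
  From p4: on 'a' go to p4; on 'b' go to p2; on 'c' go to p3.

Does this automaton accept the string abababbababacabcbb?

No

start at p2
read 'a': p2 → p0
read 'b': p0 → p3
read 'a': p3 → p3
read 'b': p3 → p3
read 'a': p3 → p3
read 'b': p3 → p3
read 'b': p3 → p3
read 'a': p3 → p3
read 'b': p3 → p3
read 'a': p3 → p3
read 'b': p3 → p3
read 'a': p3 → p3
read 'c': p3 → p3
read 'a': p3 → p3
read 'b': p3 → p3
read 'c': p3 → p3
read 'b': p3 → p3
read 'b': p3 → p3
End state p3 is not accepting.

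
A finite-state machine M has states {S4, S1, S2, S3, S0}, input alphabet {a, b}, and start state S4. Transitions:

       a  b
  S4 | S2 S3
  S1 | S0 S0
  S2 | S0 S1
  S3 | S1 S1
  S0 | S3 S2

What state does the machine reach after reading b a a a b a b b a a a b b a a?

Trace: S4 -b-> S3 -a-> S1 -a-> S0 -a-> S3 -b-> S1 -a-> S0 -b-> S2 -b-> S1 -a-> S0 -a-> S3 -a-> S1 -b-> S0 -b-> S2 -a-> S0 -a-> S3

S3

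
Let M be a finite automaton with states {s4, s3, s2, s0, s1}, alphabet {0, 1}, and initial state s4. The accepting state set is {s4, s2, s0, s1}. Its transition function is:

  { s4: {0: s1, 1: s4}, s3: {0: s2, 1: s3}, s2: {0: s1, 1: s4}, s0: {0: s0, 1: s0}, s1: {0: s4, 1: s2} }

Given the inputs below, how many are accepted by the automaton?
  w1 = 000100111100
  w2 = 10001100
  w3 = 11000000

w1: Trace: s4 -0-> s1 -0-> s4 -0-> s1 -1-> s2 -0-> s1 -0-> s4 -1-> s4 -1-> s4 -1-> s4 -1-> s4 -0-> s1 -0-> s4  → end s4, accepted
w2: Trace: s4 -1-> s4 -0-> s1 -0-> s4 -0-> s1 -1-> s2 -1-> s4 -0-> s1 -0-> s4  → end s4, accepted
w3: Trace: s4 -1-> s4 -1-> s4 -0-> s1 -0-> s4 -0-> s1 -0-> s4 -0-> s1 -0-> s4  → end s4, accepted

3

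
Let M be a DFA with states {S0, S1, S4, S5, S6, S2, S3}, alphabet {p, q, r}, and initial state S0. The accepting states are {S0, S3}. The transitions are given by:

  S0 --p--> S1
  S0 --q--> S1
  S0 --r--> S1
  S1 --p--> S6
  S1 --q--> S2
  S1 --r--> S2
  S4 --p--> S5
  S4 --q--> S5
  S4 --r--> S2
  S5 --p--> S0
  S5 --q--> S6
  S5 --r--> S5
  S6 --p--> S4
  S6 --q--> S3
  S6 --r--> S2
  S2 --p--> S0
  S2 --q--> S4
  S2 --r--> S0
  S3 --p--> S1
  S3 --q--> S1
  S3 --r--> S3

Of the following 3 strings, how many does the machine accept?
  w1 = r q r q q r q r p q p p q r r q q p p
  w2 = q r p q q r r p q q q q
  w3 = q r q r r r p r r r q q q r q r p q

0

w1:
  start at S0
  read 'r': S0 → S1
  read 'q': S1 → S2
  read 'r': S2 → S0
  read 'q': S0 → S1
  read 'q': S1 → S2
  read 'r': S2 → S0
  read 'q': S0 → S1
  read 'r': S1 → S2
  read 'p': S2 → S0
  read 'q': S0 → S1
  read 'p': S1 → S6
  read 'p': S6 → S4
  read 'q': S4 → S5
  read 'r': S5 → S5
  read 'r': S5 → S5
  read 'q': S5 → S6
  read 'q': S6 → S3
  read 'p': S3 → S1
  read 'p': S1 → S6
  end S6, rejected
w2:
  start at S0
  read 'q': S0 → S1
  read 'r': S1 → S2
  read 'p': S2 → S0
  read 'q': S0 → S1
  read 'q': S1 → S2
  read 'r': S2 → S0
  read 'r': S0 → S1
  read 'p': S1 → S6
  read 'q': S6 → S3
  read 'q': S3 → S1
  read 'q': S1 → S2
  read 'q': S2 → S4
  end S4, rejected
w3:
  start at S0
  read 'q': S0 → S1
  read 'r': S1 → S2
  read 'q': S2 → S4
  read 'r': S4 → S2
  read 'r': S2 → S0
  read 'r': S0 → S1
  read 'p': S1 → S6
  read 'r': S6 → S2
  read 'r': S2 → S0
  read 'r': S0 → S1
  read 'q': S1 → S2
  read 'q': S2 → S4
  read 'q': S4 → S5
  read 'r': S5 → S5
  read 'q': S5 → S6
  read 'r': S6 → S2
  read 'p': S2 → S0
  read 'q': S0 → S1
  end S1, rejected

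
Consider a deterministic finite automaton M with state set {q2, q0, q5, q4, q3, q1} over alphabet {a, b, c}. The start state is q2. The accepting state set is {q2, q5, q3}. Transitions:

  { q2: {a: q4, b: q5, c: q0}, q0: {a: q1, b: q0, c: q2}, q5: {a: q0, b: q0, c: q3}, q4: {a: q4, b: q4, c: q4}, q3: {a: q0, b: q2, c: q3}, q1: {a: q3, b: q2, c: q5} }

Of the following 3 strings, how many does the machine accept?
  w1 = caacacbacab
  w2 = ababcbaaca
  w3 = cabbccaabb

w1: Trace: q2 -c-> q0 -a-> q1 -a-> q3 -c-> q3 -a-> q0 -c-> q2 -b-> q5 -a-> q0 -c-> q2 -a-> q4 -b-> q4  → end q4, rejected
w2: Trace: q2 -a-> q4 -b-> q4 -a-> q4 -b-> q4 -c-> q4 -b-> q4 -a-> q4 -a-> q4 -c-> q4 -a-> q4  → end q4, rejected
w3: Trace: q2 -c-> q0 -a-> q1 -b-> q2 -b-> q5 -c-> q3 -c-> q3 -a-> q0 -a-> q1 -b-> q2 -b-> q5  → end q5, accepted

1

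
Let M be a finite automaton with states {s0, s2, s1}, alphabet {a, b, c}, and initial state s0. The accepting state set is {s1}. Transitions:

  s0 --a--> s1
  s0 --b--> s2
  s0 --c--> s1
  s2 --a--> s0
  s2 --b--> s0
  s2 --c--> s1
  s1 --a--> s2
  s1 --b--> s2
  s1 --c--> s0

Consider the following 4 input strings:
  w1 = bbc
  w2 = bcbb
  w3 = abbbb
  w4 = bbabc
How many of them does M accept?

w1: s0 → s2 → s0 → s1  → end s1, accepted
w2: s0 → s2 → s1 → s2 → s0  → end s0, rejected
w3: s0 → s1 → s2 → s0 → s2 → s0  → end s0, rejected
w4: s0 → s2 → s0 → s1 → s2 → s1  → end s1, accepted

2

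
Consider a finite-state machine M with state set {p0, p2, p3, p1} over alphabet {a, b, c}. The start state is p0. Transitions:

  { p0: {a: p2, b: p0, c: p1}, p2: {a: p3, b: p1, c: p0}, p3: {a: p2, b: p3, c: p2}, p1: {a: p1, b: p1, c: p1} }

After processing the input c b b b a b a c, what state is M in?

p1

Trace: p0 -c-> p1 -b-> p1 -b-> p1 -b-> p1 -a-> p1 -b-> p1 -a-> p1 -c-> p1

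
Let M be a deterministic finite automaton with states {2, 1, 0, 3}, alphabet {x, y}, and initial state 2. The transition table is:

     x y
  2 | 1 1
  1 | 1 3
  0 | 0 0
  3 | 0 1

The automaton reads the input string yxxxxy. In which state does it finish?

3

2 → 1 → 1 → 1 → 1 → 1 → 3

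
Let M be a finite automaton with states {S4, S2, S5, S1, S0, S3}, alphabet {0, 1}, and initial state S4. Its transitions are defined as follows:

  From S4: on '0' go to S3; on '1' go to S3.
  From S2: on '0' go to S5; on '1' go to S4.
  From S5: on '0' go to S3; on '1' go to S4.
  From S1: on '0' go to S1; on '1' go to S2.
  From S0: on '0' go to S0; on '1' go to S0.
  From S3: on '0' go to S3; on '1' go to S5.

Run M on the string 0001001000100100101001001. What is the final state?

S4 → S3 → S3 → S3 → S5 → S3 → S3 → S5 → S3 → S3 → S3 → S5 → S3 → S3 → S5 → S3 → S3 → S5 → S3 → S5 → S3 → S3 → S5 → S3 → S3 → S5

S5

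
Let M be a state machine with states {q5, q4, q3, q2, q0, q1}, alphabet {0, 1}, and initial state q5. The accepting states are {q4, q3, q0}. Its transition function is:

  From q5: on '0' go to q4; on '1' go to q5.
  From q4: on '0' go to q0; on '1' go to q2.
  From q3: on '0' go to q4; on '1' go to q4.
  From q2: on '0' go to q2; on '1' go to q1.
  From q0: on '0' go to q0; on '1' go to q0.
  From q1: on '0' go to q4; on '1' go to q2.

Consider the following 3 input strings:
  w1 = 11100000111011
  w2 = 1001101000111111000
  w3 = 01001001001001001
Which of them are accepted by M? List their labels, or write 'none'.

w1, w2, w3

w1: Trace: q5 -1-> q5 -1-> q5 -1-> q5 -0-> q4 -0-> q0 -0-> q0 -0-> q0 -0-> q0 -1-> q0 -1-> q0 -1-> q0 -0-> q0 -1-> q0 -1-> q0  → end q0, accepted
w2: Trace: q5 -1-> q5 -0-> q4 -0-> q0 -1-> q0 -1-> q0 -0-> q0 -1-> q0 -0-> q0 -0-> q0 -0-> q0 -1-> q0 -1-> q0 -1-> q0 -1-> q0 -1-> q0 -1-> q0 -0-> q0 -0-> q0 -0-> q0  → end q0, accepted
w3: Trace: q5 -0-> q4 -1-> q2 -0-> q2 -0-> q2 -1-> q1 -0-> q4 -0-> q0 -1-> q0 -0-> q0 -0-> q0 -1-> q0 -0-> q0 -0-> q0 -1-> q0 -0-> q0 -0-> q0 -1-> q0  → end q0, accepted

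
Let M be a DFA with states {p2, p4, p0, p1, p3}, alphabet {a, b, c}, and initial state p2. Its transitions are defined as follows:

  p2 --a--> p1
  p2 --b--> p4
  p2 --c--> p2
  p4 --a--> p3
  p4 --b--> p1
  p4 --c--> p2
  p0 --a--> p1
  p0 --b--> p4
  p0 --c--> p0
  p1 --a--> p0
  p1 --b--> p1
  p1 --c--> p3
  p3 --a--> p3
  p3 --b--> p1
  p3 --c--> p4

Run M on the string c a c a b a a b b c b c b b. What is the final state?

p2 → p2 → p1 → p3 → p3 → p1 → p0 → p1 → p1 → p1 → p3 → p1 → p3 → p1 → p1

p1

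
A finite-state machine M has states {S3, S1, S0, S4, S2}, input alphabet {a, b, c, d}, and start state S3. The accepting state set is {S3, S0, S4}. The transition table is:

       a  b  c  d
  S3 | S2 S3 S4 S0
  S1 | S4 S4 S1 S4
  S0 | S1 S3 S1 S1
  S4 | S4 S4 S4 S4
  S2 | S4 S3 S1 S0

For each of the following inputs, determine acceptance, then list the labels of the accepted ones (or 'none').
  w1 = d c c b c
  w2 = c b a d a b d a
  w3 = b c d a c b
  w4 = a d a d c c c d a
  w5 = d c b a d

w1: Trace: S3 -d-> S0 -c-> S1 -c-> S1 -b-> S4 -c-> S4  → end S4, accepted
w2: Trace: S3 -c-> S4 -b-> S4 -a-> S4 -d-> S4 -a-> S4 -b-> S4 -d-> S4 -a-> S4  → end S4, accepted
w3: Trace: S3 -b-> S3 -c-> S4 -d-> S4 -a-> S4 -c-> S4 -b-> S4  → end S4, accepted
w4: Trace: S3 -a-> S2 -d-> S0 -a-> S1 -d-> S4 -c-> S4 -c-> S4 -c-> S4 -d-> S4 -a-> S4  → end S4, accepted
w5: Trace: S3 -d-> S0 -c-> S1 -b-> S4 -a-> S4 -d-> S4  → end S4, accepted

w1, w2, w3, w4, w5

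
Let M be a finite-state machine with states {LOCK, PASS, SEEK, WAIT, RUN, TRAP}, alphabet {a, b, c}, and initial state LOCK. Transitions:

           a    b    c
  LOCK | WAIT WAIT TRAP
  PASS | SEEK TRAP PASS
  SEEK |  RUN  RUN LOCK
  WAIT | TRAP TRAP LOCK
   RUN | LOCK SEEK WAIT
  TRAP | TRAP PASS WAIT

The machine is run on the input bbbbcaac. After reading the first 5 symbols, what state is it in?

start at LOCK
read 'b': LOCK → WAIT
read 'b': WAIT → TRAP
read 'b': TRAP → PASS
read 'b': PASS → TRAP
read 'c': TRAP → WAIT
After 5 symbols: WAIT.

WAIT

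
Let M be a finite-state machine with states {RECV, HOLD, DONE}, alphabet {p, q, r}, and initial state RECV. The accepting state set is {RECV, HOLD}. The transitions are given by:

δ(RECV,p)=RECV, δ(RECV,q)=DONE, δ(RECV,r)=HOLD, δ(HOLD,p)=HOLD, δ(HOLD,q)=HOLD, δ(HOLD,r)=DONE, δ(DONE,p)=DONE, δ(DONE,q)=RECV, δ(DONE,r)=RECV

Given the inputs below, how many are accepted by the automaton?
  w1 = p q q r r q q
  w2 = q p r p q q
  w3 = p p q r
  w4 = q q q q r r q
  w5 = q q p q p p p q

4

w1: RECV → RECV → DONE → RECV → HOLD → DONE → RECV → DONE  → end DONE, rejected
w2: RECV → DONE → DONE → RECV → RECV → DONE → RECV  → end RECV, accepted
w3: RECV → RECV → RECV → DONE → RECV  → end RECV, accepted
w4: RECV → DONE → RECV → DONE → RECV → HOLD → DONE → RECV  → end RECV, accepted
w5: RECV → DONE → RECV → RECV → DONE → DONE → DONE → DONE → RECV  → end RECV, accepted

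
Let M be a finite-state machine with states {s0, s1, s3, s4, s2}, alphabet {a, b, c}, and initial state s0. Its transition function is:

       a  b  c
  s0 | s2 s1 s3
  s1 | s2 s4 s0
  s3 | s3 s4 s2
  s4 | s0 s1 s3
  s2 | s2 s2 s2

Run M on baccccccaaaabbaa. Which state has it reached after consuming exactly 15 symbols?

s0 → s1 → s2 → s2 → s2 → s2 → s2 → s2 → s2 → s2 → s2 → s2 → s2 → s2 → s2 → s2
After 15 symbols: s2.

s2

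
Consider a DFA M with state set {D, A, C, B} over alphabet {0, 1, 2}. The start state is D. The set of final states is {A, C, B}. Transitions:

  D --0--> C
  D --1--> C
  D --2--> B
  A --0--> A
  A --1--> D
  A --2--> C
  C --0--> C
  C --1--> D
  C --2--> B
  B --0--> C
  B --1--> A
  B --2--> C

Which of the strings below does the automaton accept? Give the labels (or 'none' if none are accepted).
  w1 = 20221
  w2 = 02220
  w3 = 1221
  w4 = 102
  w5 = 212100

w2, w4, w5

w1: D → B → C → B → C → D  → end D, rejected
w2: D → C → B → C → B → C  → end C, accepted
w3: D → C → B → C → D  → end D, rejected
w4: D → C → C → B  → end B, accepted
w5: D → B → A → C → D → C → C  → end C, accepted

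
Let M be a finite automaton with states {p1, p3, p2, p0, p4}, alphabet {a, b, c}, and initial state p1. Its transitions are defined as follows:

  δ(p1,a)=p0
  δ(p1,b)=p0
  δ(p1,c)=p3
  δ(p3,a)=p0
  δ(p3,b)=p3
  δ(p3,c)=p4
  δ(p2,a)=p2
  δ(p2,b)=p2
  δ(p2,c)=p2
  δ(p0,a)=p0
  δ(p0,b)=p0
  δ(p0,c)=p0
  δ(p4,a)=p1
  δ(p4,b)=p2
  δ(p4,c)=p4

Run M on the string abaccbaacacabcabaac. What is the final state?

p0

start at p1
read 'a': p1 → p0
read 'b': p0 → p0
read 'a': p0 → p0
read 'c': p0 → p0
read 'c': p0 → p0
read 'b': p0 → p0
read 'a': p0 → p0
read 'a': p0 → p0
read 'c': p0 → p0
read 'a': p0 → p0
read 'c': p0 → p0
read 'a': p0 → p0
read 'b': p0 → p0
read 'c': p0 → p0
read 'a': p0 → p0
read 'b': p0 → p0
read 'a': p0 → p0
read 'a': p0 → p0
read 'c': p0 → p0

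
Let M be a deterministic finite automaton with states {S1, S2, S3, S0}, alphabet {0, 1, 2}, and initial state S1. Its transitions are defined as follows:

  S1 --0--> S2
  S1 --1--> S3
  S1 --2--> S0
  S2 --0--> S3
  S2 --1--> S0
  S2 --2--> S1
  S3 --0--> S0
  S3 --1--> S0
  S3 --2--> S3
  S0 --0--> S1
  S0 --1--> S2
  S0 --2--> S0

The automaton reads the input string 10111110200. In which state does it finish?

S1 → S3 → S0 → S2 → S0 → S2 → S0 → S2 → S3 → S3 → S0 → S1

S1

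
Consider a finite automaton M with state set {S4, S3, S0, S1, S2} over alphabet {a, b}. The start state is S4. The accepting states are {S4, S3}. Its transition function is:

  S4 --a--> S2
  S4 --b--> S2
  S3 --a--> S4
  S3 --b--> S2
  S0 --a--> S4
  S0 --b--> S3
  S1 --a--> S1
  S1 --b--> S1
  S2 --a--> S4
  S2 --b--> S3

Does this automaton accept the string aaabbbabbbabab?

S4 → S2 → S4 → S2 → S3 → S2 → S3 → S4 → S2 → S3 → S2 → S4 → S2 → S4 → S2
End state S2 is not accepting.

No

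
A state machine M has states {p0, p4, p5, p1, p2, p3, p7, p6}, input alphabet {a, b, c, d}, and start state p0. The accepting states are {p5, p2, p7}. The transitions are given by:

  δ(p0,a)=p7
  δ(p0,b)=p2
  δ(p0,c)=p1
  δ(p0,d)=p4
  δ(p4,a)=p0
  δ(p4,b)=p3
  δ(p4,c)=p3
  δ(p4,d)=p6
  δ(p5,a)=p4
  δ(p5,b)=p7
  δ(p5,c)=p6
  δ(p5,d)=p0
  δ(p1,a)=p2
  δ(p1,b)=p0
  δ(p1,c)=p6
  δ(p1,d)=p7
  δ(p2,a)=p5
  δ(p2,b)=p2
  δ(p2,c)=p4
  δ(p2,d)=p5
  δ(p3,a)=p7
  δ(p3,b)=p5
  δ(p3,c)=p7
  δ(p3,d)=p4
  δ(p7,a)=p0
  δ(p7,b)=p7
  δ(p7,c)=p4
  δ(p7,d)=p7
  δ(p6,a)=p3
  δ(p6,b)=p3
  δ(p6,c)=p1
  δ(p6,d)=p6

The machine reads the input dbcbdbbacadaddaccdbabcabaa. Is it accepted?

p0 → p4 → p3 → p7 → p7 → p7 → p7 → p7 → p0 → p1 → p2 → p5 → p4 → p6 → p6 → p3 → p7 → p4 → p6 → p3 → p7 → p7 → p4 → p0 → p2 → p5 → p4
End state p4 is not accepting.

No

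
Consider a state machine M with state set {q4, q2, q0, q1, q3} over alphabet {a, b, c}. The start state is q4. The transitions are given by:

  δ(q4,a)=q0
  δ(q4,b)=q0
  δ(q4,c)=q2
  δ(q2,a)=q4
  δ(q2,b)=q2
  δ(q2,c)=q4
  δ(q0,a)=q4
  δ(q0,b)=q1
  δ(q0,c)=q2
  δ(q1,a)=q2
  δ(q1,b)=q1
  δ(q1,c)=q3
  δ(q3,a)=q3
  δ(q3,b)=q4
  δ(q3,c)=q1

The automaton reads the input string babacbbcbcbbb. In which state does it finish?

q2

q4 → q0 → q4 → q0 → q4 → q2 → q2 → q2 → q4 → q0 → q2 → q2 → q2 → q2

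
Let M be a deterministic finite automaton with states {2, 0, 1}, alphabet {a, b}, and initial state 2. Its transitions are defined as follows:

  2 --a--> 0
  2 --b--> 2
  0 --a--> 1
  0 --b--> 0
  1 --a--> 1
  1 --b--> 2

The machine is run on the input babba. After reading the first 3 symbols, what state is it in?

0

start at 2
read 'b': 2 → 2
read 'a': 2 → 0
read 'b': 0 → 0
After 3 symbols: 0.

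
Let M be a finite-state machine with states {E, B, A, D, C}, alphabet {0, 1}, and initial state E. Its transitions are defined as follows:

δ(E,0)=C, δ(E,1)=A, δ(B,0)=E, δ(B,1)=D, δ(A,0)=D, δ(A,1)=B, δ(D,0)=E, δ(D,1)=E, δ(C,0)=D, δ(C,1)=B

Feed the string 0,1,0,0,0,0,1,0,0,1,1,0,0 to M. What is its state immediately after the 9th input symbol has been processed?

E

start at E
read '0': E → C
read '1': C → B
read '0': B → E
read '0': E → C
read '0': C → D
read '0': D → E
read '1': E → A
read '0': A → D
read '0': D → E
After 9 symbols: E.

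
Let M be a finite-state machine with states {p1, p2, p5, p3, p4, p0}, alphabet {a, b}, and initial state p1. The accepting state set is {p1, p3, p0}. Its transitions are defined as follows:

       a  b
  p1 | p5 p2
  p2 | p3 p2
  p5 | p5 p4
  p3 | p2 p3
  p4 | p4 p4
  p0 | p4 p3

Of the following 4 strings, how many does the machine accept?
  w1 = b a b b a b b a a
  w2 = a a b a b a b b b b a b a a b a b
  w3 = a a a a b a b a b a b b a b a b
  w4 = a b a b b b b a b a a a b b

0

w1: p1 → p2 → p3 → p3 → p3 → p2 → p2 → p2 → p3 → p2  → end p2, rejected
w2: p1 → p5 → p5 → p4 → p4 → p4 → p4 → p4 → p4 → p4 → p4 → p4 → p4 → p4 → p4 → p4 → p4 → p4  → end p4, rejected
w3: p1 → p5 → p5 → p5 → p5 → p4 → p4 → p4 → p4 → p4 → p4 → p4 → p4 → p4 → p4 → p4 → p4  → end p4, rejected
w4: p1 → p5 → p4 → p4 → p4 → p4 → p4 → p4 → p4 → p4 → p4 → p4 → p4 → p4 → p4  → end p4, rejected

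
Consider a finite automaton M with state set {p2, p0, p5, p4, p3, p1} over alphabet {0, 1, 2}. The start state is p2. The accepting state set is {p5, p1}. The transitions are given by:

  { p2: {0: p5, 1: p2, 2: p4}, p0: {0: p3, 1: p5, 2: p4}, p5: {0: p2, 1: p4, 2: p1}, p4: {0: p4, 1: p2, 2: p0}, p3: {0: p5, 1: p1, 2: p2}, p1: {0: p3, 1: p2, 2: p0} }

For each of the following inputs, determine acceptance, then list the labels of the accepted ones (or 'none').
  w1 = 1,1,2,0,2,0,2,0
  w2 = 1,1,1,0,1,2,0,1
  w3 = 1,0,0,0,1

w1: p2 → p2 → p2 → p4 → p4 → p0 → p3 → p2 → p5  → end p5, accepted
w2: p2 → p2 → p2 → p2 → p5 → p4 → p0 → p3 → p1  → end p1, accepted
w3: p2 → p2 → p5 → p2 → p5 → p4  → end p4, rejected

w1, w2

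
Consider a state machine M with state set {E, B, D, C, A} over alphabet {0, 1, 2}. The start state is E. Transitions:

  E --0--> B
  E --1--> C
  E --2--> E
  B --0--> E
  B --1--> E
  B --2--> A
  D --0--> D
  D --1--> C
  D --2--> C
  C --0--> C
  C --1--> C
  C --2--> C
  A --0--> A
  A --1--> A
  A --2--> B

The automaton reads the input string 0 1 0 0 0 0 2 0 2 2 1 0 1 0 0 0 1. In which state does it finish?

Trace: E -0-> B -1-> E -0-> B -0-> E -0-> B -0-> E -2-> E -0-> B -2-> A -2-> B -1-> E -0-> B -1-> E -0-> B -0-> E -0-> B -1-> E

E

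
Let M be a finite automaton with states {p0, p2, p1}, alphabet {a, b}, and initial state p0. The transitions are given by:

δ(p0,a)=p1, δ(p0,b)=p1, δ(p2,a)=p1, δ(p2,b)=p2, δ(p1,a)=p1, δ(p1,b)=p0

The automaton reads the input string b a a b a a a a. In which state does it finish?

p1

start at p0
read 'b': p0 → p1
read 'a': p1 → p1
read 'a': p1 → p1
read 'b': p1 → p0
read 'a': p0 → p1
read 'a': p1 → p1
read 'a': p1 → p1
read 'a': p1 → p1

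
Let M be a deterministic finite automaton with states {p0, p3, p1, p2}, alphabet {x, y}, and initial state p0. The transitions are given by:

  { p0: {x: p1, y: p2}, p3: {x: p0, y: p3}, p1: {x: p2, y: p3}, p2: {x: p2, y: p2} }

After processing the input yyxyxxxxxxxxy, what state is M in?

p2

Trace: p0 -y-> p2 -y-> p2 -x-> p2 -y-> p2 -x-> p2 -x-> p2 -x-> p2 -x-> p2 -x-> p2 -x-> p2 -x-> p2 -x-> p2 -y-> p2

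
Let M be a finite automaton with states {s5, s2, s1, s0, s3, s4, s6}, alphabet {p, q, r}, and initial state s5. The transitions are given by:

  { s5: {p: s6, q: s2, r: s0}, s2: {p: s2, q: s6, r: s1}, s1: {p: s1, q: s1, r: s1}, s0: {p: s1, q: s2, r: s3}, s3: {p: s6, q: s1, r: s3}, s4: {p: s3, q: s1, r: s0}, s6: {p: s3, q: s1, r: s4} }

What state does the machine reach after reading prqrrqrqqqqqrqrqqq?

s1

s5 → s6 → s4 → s1 → s1 → s1 → s1 → s1 → s1 → s1 → s1 → s1 → s1 → s1 → s1 → s1 → s1 → s1 → s1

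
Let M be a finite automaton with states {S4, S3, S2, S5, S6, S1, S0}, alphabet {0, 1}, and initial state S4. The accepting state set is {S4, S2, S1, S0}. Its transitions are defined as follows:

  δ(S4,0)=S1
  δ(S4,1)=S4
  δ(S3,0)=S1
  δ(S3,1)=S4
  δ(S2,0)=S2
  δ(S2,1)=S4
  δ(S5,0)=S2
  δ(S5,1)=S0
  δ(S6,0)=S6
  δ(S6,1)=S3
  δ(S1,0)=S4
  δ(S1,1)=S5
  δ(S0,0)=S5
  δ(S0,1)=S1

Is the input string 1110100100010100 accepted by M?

start at S4
read '1': S4 → S4
read '1': S4 → S4
read '1': S4 → S4
read '0': S4 → S1
read '1': S1 → S5
read '0': S5 → S2
read '0': S2 → S2
read '1': S2 → S4
read '0': S4 → S1
read '0': S1 → S4
read '0': S4 → S1
read '1': S1 → S5
read '0': S5 → S2
read '1': S2 → S4
read '0': S4 → S1
read '0': S1 → S4
End state S4 is accepting.

Yes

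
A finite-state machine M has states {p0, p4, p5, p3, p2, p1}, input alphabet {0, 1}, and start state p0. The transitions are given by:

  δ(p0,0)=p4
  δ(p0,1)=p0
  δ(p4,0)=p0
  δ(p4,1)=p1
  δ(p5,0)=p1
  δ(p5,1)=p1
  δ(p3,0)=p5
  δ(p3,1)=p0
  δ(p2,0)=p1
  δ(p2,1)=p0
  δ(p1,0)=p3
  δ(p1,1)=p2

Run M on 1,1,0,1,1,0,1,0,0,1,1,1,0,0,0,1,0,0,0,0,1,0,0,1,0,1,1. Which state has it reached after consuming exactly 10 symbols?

p0

p0 → p0 → p0 → p4 → p1 → p2 → p1 → p2 → p1 → p3 → p0
After 10 symbols: p0.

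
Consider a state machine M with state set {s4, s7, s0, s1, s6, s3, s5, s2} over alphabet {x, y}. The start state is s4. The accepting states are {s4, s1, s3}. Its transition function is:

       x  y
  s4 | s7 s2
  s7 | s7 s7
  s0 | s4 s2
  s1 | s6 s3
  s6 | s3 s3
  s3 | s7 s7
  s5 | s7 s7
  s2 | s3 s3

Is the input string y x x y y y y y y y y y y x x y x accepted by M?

No

start at s4
read 'y': s4 → s2
read 'x': s2 → s3
read 'x': s3 → s7
read 'y': s7 → s7
read 'y': s7 → s7
read 'y': s7 → s7
read 'y': s7 → s7
read 'y': s7 → s7
read 'y': s7 → s7
read 'y': s7 → s7
read 'y': s7 → s7
read 'y': s7 → s7
read 'y': s7 → s7
read 'x': s7 → s7
read 'x': s7 → s7
read 'y': s7 → s7
read 'x': s7 → s7
End state s7 is not accepting.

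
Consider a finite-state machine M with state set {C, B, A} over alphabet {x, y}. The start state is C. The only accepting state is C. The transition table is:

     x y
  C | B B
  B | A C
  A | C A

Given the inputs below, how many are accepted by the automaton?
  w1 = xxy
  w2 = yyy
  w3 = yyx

0

w1: C → B → A → A  → end A, rejected
w2: C → B → C → B  → end B, rejected
w3: C → B → C → B  → end B, rejected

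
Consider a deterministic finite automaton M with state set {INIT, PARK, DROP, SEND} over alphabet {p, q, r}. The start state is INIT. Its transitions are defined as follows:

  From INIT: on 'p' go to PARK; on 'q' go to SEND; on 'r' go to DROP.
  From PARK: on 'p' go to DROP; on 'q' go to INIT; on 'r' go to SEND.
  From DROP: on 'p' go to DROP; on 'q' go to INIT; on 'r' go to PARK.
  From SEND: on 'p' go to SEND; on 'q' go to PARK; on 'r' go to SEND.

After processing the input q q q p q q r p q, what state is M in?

PARK

Trace: INIT -q-> SEND -q-> PARK -q-> INIT -p-> PARK -q-> INIT -q-> SEND -r-> SEND -p-> SEND -q-> PARK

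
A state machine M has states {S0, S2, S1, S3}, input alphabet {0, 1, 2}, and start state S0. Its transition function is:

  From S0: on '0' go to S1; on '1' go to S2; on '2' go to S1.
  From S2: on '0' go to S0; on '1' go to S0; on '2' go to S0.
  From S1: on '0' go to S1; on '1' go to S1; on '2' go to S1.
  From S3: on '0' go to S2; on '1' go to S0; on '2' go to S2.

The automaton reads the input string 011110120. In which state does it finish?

Trace: S0 -0-> S1 -1-> S1 -1-> S1 -1-> S1 -1-> S1 -0-> S1 -1-> S1 -2-> S1 -0-> S1

S1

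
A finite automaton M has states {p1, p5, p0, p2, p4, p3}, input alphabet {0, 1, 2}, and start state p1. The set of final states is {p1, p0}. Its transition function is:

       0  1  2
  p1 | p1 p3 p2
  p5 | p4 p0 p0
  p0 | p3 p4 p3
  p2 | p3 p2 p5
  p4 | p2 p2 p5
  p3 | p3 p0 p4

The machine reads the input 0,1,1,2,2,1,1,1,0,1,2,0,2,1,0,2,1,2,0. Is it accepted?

start at p1
read '0': p1 → p1
read '1': p1 → p3
read '1': p3 → p0
read '2': p0 → p3
read '2': p3 → p4
read '1': p4 → p2
read '1': p2 → p2
read '1': p2 → p2
read '0': p2 → p3
read '1': p3 → p0
read '2': p0 → p3
read '0': p3 → p3
read '2': p3 → p4
read '1': p4 → p2
read '0': p2 → p3
read '2': p3 → p4
read '1': p4 → p2
read '2': p2 → p5
read '0': p5 → p4
End state p4 is not accepting.

No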